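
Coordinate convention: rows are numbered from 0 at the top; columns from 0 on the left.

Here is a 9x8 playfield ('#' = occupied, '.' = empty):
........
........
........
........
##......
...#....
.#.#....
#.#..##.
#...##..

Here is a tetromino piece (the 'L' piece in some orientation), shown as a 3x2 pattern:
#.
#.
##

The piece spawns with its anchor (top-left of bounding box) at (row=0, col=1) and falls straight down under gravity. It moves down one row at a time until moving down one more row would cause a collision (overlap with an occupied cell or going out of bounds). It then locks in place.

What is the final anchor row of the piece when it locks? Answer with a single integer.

Spawn at (row=0, col=1). Try each row:
  row 0: fits
  row 1: fits
  row 2: blocked -> lock at row 1

Answer: 1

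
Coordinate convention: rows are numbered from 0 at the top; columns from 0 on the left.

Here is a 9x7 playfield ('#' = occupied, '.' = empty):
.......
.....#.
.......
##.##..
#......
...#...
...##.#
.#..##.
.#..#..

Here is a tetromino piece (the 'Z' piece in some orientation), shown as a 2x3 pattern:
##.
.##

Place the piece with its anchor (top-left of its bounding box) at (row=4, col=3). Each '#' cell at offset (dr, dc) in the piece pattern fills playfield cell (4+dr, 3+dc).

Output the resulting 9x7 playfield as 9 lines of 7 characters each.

Answer: .......
.....#.
.......
##.##..
#..##..
...###.
...##.#
.#..##.
.#..#..

Derivation:
Fill (4+0,3+0) = (4,3)
Fill (4+0,3+1) = (4,4)
Fill (4+1,3+1) = (5,4)
Fill (4+1,3+2) = (5,5)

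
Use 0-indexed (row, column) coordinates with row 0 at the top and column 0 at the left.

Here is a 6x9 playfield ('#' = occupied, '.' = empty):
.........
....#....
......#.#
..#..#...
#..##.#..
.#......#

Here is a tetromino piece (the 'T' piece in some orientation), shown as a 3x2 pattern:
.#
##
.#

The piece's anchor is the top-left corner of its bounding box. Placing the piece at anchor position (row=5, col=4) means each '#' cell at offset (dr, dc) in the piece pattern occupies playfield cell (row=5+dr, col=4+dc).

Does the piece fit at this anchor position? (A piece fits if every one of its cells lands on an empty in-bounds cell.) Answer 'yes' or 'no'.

Check each piece cell at anchor (5, 4):
  offset (0,1) -> (5,5): empty -> OK
  offset (1,0) -> (6,4): out of bounds -> FAIL
  offset (1,1) -> (6,5): out of bounds -> FAIL
  offset (2,1) -> (7,5): out of bounds -> FAIL
All cells valid: no

Answer: no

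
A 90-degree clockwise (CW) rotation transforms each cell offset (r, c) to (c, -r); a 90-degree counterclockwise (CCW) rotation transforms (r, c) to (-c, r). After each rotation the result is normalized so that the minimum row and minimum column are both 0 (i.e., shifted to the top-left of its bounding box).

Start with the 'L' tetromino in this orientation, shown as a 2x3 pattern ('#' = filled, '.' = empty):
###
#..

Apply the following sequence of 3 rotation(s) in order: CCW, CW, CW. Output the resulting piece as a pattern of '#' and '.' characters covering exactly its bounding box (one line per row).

Answer: ##
.#
.#

Derivation:
Start:
###
#..
After rotation 1 (CCW):
#.
#.
##
After rotation 2 (CW):
###
#..
After rotation 3 (CW):
##
.#
.#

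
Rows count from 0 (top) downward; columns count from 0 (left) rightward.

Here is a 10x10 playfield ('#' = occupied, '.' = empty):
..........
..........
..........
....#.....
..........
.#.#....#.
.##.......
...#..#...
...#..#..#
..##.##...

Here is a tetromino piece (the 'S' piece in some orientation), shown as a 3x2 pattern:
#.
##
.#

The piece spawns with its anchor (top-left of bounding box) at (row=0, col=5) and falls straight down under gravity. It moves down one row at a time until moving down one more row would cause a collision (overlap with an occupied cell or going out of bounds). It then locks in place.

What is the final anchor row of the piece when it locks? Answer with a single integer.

Spawn at (row=0, col=5). Try each row:
  row 0: fits
  row 1: fits
  row 2: fits
  row 3: fits
  row 4: fits
  row 5: blocked -> lock at row 4

Answer: 4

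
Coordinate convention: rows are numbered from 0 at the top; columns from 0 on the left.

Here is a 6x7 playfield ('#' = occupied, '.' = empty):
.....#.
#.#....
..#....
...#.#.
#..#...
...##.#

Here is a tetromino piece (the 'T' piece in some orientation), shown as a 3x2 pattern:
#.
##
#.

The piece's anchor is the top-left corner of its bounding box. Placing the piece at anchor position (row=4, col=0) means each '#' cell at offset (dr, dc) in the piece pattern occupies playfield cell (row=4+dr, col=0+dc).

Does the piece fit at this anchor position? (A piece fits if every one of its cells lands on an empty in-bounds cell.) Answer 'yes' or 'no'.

Check each piece cell at anchor (4, 0):
  offset (0,0) -> (4,0): occupied ('#') -> FAIL
  offset (1,0) -> (5,0): empty -> OK
  offset (1,1) -> (5,1): empty -> OK
  offset (2,0) -> (6,0): out of bounds -> FAIL
All cells valid: no

Answer: no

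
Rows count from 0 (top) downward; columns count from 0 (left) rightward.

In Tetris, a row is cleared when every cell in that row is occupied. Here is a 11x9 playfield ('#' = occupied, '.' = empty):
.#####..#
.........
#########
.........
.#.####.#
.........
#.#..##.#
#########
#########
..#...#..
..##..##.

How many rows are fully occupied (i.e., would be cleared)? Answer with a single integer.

Check each row:
  row 0: 3 empty cells -> not full
  row 1: 9 empty cells -> not full
  row 2: 0 empty cells -> FULL (clear)
  row 3: 9 empty cells -> not full
  row 4: 3 empty cells -> not full
  row 5: 9 empty cells -> not full
  row 6: 4 empty cells -> not full
  row 7: 0 empty cells -> FULL (clear)
  row 8: 0 empty cells -> FULL (clear)
  row 9: 7 empty cells -> not full
  row 10: 5 empty cells -> not full
Total rows cleared: 3

Answer: 3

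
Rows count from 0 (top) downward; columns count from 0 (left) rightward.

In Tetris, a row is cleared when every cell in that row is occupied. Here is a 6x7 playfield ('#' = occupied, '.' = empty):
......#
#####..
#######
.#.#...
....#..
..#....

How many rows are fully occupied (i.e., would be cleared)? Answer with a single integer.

Answer: 1

Derivation:
Check each row:
  row 0: 6 empty cells -> not full
  row 1: 2 empty cells -> not full
  row 2: 0 empty cells -> FULL (clear)
  row 3: 5 empty cells -> not full
  row 4: 6 empty cells -> not full
  row 5: 6 empty cells -> not full
Total rows cleared: 1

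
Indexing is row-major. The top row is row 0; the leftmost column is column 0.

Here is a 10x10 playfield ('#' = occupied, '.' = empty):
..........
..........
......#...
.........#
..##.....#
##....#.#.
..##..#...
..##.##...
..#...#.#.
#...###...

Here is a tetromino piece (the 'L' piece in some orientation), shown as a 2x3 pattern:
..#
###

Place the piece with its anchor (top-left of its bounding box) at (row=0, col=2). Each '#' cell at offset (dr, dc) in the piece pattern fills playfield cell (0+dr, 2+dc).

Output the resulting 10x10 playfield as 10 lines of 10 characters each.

Answer: ....#.....
..###.....
......#...
.........#
..##.....#
##....#.#.
..##..#...
..##.##...
..#...#.#.
#...###...

Derivation:
Fill (0+0,2+2) = (0,4)
Fill (0+1,2+0) = (1,2)
Fill (0+1,2+1) = (1,3)
Fill (0+1,2+2) = (1,4)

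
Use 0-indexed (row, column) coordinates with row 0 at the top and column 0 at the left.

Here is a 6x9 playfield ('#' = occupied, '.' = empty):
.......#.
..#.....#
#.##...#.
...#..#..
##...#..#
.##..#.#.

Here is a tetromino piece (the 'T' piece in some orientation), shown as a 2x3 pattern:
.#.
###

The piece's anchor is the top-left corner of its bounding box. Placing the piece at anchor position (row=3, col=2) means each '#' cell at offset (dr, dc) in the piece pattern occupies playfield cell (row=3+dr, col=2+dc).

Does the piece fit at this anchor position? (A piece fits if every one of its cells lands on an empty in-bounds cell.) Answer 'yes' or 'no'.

Check each piece cell at anchor (3, 2):
  offset (0,1) -> (3,3): occupied ('#') -> FAIL
  offset (1,0) -> (4,2): empty -> OK
  offset (1,1) -> (4,3): empty -> OK
  offset (1,2) -> (4,4): empty -> OK
All cells valid: no

Answer: no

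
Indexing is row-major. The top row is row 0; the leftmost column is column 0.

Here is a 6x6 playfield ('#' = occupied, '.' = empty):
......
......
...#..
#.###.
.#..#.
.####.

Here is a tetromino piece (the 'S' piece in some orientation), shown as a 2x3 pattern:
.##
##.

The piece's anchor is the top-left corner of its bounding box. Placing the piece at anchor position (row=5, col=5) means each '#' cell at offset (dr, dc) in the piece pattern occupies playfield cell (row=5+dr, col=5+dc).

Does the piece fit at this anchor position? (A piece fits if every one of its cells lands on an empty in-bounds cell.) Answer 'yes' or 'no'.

Check each piece cell at anchor (5, 5):
  offset (0,1) -> (5,6): out of bounds -> FAIL
  offset (0,2) -> (5,7): out of bounds -> FAIL
  offset (1,0) -> (6,5): out of bounds -> FAIL
  offset (1,1) -> (6,6): out of bounds -> FAIL
All cells valid: no

Answer: no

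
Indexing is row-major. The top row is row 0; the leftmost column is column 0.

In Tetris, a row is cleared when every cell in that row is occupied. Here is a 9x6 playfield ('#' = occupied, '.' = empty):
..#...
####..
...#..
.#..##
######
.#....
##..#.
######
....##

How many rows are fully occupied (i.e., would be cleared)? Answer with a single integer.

Answer: 2

Derivation:
Check each row:
  row 0: 5 empty cells -> not full
  row 1: 2 empty cells -> not full
  row 2: 5 empty cells -> not full
  row 3: 3 empty cells -> not full
  row 4: 0 empty cells -> FULL (clear)
  row 5: 5 empty cells -> not full
  row 6: 3 empty cells -> not full
  row 7: 0 empty cells -> FULL (clear)
  row 8: 4 empty cells -> not full
Total rows cleared: 2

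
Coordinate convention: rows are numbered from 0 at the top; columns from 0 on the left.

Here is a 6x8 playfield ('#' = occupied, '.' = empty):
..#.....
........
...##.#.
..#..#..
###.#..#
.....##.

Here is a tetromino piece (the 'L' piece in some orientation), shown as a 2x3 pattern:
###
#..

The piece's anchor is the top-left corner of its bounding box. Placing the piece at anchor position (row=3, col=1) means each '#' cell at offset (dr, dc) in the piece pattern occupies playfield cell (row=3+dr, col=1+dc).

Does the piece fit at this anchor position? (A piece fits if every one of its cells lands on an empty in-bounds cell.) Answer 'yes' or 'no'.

Answer: no

Derivation:
Check each piece cell at anchor (3, 1):
  offset (0,0) -> (3,1): empty -> OK
  offset (0,1) -> (3,2): occupied ('#') -> FAIL
  offset (0,2) -> (3,3): empty -> OK
  offset (1,0) -> (4,1): occupied ('#') -> FAIL
All cells valid: no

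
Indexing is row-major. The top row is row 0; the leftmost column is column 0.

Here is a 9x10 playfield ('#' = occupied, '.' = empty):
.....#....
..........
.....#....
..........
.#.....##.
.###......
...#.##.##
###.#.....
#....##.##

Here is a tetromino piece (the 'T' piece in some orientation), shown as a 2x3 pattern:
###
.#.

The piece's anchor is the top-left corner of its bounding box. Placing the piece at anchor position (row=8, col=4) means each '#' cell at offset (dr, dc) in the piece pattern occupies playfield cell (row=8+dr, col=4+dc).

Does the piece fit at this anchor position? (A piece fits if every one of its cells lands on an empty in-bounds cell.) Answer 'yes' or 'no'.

Answer: no

Derivation:
Check each piece cell at anchor (8, 4):
  offset (0,0) -> (8,4): empty -> OK
  offset (0,1) -> (8,5): occupied ('#') -> FAIL
  offset (0,2) -> (8,6): occupied ('#') -> FAIL
  offset (1,1) -> (9,5): out of bounds -> FAIL
All cells valid: no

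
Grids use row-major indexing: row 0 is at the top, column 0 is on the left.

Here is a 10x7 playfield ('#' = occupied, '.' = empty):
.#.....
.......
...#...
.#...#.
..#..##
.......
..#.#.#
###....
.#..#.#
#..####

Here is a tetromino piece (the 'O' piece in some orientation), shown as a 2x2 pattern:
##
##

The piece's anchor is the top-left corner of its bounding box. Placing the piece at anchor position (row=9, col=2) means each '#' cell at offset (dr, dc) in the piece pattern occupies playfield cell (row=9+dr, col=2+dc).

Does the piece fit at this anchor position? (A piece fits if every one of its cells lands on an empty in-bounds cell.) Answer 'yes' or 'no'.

Answer: no

Derivation:
Check each piece cell at anchor (9, 2):
  offset (0,0) -> (9,2): empty -> OK
  offset (0,1) -> (9,3): occupied ('#') -> FAIL
  offset (1,0) -> (10,2): out of bounds -> FAIL
  offset (1,1) -> (10,3): out of bounds -> FAIL
All cells valid: no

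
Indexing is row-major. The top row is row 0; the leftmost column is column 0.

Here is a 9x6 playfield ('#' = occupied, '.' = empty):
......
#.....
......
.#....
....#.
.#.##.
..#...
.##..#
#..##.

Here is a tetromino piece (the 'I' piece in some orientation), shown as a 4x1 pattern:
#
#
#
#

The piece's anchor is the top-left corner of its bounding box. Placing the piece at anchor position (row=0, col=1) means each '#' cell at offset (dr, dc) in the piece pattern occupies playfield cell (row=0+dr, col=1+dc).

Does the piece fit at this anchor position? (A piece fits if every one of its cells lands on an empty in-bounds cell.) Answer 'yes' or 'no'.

Check each piece cell at anchor (0, 1):
  offset (0,0) -> (0,1): empty -> OK
  offset (1,0) -> (1,1): empty -> OK
  offset (2,0) -> (2,1): empty -> OK
  offset (3,0) -> (3,1): occupied ('#') -> FAIL
All cells valid: no

Answer: no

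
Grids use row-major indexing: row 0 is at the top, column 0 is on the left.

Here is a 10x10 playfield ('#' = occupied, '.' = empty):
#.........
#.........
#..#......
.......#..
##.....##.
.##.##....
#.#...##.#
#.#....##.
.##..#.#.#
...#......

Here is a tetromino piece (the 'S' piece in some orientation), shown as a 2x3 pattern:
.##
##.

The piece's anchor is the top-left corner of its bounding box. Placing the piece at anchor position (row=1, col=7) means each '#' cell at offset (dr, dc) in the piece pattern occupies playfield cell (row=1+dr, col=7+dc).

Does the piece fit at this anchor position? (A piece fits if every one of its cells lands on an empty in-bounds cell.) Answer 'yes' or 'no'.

Check each piece cell at anchor (1, 7):
  offset (0,1) -> (1,8): empty -> OK
  offset (0,2) -> (1,9): empty -> OK
  offset (1,0) -> (2,7): empty -> OK
  offset (1,1) -> (2,8): empty -> OK
All cells valid: yes

Answer: yes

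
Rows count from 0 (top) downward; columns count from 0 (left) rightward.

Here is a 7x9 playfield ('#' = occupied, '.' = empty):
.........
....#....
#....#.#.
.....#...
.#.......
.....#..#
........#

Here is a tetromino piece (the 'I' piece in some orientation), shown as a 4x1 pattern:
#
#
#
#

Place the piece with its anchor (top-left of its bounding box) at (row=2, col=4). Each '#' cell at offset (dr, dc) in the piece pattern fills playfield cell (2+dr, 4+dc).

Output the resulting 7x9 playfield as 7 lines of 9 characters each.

Answer: .........
....#....
#...##.#.
....##...
.#..#....
....##..#
........#

Derivation:
Fill (2+0,4+0) = (2,4)
Fill (2+1,4+0) = (3,4)
Fill (2+2,4+0) = (4,4)
Fill (2+3,4+0) = (5,4)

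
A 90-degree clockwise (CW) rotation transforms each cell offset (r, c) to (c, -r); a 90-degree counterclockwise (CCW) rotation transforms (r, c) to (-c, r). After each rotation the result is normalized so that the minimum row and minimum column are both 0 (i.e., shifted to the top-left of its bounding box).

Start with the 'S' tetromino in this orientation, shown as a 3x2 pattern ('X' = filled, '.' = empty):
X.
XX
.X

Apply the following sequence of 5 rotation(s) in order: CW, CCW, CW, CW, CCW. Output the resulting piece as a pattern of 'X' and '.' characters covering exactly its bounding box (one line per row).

Answer: .XX
XX.

Derivation:
Start:
X.
XX
.X
After rotation 1 (CW):
.XX
XX.
After rotation 2 (CCW):
X.
XX
.X
After rotation 3 (CW):
.XX
XX.
After rotation 4 (CW):
X.
XX
.X
After rotation 5 (CCW):
.XX
XX.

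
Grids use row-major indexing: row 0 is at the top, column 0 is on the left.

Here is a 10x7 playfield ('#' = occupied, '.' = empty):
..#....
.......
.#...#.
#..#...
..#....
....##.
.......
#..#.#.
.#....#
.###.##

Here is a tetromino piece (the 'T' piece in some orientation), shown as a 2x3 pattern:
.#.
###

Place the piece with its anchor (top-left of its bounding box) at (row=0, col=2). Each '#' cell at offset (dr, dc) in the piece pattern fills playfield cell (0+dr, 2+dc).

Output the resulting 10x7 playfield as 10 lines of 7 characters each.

Fill (0+0,2+1) = (0,3)
Fill (0+1,2+0) = (1,2)
Fill (0+1,2+1) = (1,3)
Fill (0+1,2+2) = (1,4)

Answer: ..##...
..###..
.#...#.
#..#...
..#....
....##.
.......
#..#.#.
.#....#
.###.##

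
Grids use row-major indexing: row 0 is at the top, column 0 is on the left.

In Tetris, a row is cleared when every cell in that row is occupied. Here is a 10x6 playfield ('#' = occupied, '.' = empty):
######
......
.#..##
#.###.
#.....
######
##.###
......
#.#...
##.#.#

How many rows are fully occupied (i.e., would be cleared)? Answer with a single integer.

Check each row:
  row 0: 0 empty cells -> FULL (clear)
  row 1: 6 empty cells -> not full
  row 2: 3 empty cells -> not full
  row 3: 2 empty cells -> not full
  row 4: 5 empty cells -> not full
  row 5: 0 empty cells -> FULL (clear)
  row 6: 1 empty cell -> not full
  row 7: 6 empty cells -> not full
  row 8: 4 empty cells -> not full
  row 9: 2 empty cells -> not full
Total rows cleared: 2

Answer: 2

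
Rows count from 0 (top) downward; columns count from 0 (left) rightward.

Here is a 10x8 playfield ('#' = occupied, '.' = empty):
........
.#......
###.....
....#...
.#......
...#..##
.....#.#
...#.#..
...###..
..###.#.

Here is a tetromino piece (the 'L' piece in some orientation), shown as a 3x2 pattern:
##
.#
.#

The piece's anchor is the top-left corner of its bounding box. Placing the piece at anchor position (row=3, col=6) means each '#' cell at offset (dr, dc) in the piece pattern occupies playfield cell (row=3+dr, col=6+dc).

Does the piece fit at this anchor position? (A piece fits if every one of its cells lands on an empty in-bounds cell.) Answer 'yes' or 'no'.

Answer: no

Derivation:
Check each piece cell at anchor (3, 6):
  offset (0,0) -> (3,6): empty -> OK
  offset (0,1) -> (3,7): empty -> OK
  offset (1,1) -> (4,7): empty -> OK
  offset (2,1) -> (5,7): occupied ('#') -> FAIL
All cells valid: no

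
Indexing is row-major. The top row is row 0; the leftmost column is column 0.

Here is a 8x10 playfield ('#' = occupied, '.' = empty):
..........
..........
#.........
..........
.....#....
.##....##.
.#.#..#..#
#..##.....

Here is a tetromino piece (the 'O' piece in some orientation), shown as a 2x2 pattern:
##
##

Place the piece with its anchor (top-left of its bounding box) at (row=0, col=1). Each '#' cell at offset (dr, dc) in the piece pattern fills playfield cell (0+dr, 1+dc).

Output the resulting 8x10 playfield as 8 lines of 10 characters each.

Answer: .##.......
.##.......
#.........
..........
.....#....
.##....##.
.#.#..#..#
#..##.....

Derivation:
Fill (0+0,1+0) = (0,1)
Fill (0+0,1+1) = (0,2)
Fill (0+1,1+0) = (1,1)
Fill (0+1,1+1) = (1,2)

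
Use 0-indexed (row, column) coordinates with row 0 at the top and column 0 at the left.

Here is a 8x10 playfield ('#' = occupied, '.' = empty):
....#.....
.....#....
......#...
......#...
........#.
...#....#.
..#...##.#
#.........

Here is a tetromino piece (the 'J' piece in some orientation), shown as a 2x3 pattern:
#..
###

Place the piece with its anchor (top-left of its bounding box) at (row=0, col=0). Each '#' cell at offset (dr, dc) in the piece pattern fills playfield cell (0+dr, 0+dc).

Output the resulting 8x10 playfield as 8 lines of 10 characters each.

Answer: #...#.....
###..#....
......#...
......#...
........#.
...#....#.
..#...##.#
#.........

Derivation:
Fill (0+0,0+0) = (0,0)
Fill (0+1,0+0) = (1,0)
Fill (0+1,0+1) = (1,1)
Fill (0+1,0+2) = (1,2)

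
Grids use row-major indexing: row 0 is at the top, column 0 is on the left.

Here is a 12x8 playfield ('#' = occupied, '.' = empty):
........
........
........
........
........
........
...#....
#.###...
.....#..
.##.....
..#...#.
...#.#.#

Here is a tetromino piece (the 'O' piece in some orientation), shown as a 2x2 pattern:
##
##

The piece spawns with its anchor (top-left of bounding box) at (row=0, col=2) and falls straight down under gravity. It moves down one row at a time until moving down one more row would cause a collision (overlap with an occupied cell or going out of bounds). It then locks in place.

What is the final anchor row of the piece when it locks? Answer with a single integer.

Answer: 4

Derivation:
Spawn at (row=0, col=2). Try each row:
  row 0: fits
  row 1: fits
  row 2: fits
  row 3: fits
  row 4: fits
  row 5: blocked -> lock at row 4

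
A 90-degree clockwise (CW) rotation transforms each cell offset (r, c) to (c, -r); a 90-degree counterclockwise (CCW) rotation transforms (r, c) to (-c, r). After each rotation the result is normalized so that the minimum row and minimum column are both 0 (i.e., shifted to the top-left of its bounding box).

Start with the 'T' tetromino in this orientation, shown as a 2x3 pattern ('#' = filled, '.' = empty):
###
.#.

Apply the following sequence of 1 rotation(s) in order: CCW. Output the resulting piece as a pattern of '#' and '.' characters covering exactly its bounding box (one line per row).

Answer: #.
##
#.

Derivation:
Start:
###
.#.
After rotation 1 (CCW):
#.
##
#.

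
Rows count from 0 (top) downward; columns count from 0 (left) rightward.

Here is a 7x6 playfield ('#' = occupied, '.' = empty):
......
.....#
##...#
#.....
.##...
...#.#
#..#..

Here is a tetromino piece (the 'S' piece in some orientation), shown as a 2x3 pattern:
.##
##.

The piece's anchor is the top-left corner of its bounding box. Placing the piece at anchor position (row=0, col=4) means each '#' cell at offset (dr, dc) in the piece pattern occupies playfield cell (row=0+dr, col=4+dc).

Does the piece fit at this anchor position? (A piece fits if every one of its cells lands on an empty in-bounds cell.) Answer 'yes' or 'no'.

Answer: no

Derivation:
Check each piece cell at anchor (0, 4):
  offset (0,1) -> (0,5): empty -> OK
  offset (0,2) -> (0,6): out of bounds -> FAIL
  offset (1,0) -> (1,4): empty -> OK
  offset (1,1) -> (1,5): occupied ('#') -> FAIL
All cells valid: no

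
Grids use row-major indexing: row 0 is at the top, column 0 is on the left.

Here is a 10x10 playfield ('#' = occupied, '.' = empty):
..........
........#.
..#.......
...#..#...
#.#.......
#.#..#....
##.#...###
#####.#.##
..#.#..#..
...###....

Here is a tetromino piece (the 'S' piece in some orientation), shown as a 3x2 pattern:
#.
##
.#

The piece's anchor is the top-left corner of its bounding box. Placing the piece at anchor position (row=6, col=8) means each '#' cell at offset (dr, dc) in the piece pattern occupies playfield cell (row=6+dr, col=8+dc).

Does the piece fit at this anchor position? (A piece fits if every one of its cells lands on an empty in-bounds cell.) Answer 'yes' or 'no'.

Check each piece cell at anchor (6, 8):
  offset (0,0) -> (6,8): occupied ('#') -> FAIL
  offset (1,0) -> (7,8): occupied ('#') -> FAIL
  offset (1,1) -> (7,9): occupied ('#') -> FAIL
  offset (2,1) -> (8,9): empty -> OK
All cells valid: no

Answer: no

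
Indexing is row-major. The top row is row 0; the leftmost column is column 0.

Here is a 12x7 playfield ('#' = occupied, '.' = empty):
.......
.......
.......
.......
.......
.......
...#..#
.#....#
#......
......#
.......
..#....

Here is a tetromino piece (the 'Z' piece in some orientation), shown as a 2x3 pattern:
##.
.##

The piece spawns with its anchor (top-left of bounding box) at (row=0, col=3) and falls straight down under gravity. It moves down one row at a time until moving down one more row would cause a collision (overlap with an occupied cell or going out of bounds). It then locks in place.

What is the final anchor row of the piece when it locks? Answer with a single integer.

Answer: 5

Derivation:
Spawn at (row=0, col=3). Try each row:
  row 0: fits
  row 1: fits
  row 2: fits
  row 3: fits
  row 4: fits
  row 5: fits
  row 6: blocked -> lock at row 5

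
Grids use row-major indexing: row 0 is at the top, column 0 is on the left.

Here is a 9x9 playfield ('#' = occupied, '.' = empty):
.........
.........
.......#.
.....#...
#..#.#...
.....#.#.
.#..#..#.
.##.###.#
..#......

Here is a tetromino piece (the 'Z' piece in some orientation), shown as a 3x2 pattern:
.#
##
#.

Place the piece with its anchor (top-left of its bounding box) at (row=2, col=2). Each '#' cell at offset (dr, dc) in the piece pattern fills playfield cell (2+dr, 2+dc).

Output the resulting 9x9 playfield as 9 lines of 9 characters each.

Answer: .........
.........
...#...#.
..##.#...
#.##.#...
.....#.#.
.#..#..#.
.##.###.#
..#......

Derivation:
Fill (2+0,2+1) = (2,3)
Fill (2+1,2+0) = (3,2)
Fill (2+1,2+1) = (3,3)
Fill (2+2,2+0) = (4,2)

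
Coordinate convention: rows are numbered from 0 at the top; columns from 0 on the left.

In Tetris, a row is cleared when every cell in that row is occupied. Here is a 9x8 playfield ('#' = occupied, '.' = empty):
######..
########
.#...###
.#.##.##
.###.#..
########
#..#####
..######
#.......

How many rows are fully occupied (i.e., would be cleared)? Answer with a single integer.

Check each row:
  row 0: 2 empty cells -> not full
  row 1: 0 empty cells -> FULL (clear)
  row 2: 4 empty cells -> not full
  row 3: 3 empty cells -> not full
  row 4: 4 empty cells -> not full
  row 5: 0 empty cells -> FULL (clear)
  row 6: 2 empty cells -> not full
  row 7: 2 empty cells -> not full
  row 8: 7 empty cells -> not full
Total rows cleared: 2

Answer: 2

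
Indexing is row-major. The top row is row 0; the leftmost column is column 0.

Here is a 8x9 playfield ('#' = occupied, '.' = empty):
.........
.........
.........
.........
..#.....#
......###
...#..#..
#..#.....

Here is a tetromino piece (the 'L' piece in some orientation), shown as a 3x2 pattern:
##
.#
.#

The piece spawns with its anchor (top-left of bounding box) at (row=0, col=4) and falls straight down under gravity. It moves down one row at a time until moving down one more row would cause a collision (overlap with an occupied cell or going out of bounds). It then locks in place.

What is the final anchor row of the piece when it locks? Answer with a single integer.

Answer: 5

Derivation:
Spawn at (row=0, col=4). Try each row:
  row 0: fits
  row 1: fits
  row 2: fits
  row 3: fits
  row 4: fits
  row 5: fits
  row 6: blocked -> lock at row 5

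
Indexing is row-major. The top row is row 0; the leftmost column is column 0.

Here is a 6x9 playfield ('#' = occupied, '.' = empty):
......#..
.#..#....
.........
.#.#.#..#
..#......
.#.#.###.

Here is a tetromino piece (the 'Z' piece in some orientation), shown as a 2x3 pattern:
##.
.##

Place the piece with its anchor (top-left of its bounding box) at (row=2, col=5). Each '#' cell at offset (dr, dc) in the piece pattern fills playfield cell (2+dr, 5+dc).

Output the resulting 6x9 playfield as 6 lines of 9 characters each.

Fill (2+0,5+0) = (2,5)
Fill (2+0,5+1) = (2,6)
Fill (2+1,5+1) = (3,6)
Fill (2+1,5+2) = (3,7)

Answer: ......#..
.#..#....
.....##..
.#.#.####
..#......
.#.#.###.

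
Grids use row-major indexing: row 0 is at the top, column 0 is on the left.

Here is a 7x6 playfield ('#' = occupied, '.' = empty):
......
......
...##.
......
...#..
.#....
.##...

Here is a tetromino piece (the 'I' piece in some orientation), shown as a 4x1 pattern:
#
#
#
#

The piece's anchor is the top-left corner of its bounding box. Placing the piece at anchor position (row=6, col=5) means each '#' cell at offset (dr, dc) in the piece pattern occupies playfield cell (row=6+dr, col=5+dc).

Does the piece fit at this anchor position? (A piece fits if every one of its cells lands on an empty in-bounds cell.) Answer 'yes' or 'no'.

Answer: no

Derivation:
Check each piece cell at anchor (6, 5):
  offset (0,0) -> (6,5): empty -> OK
  offset (1,0) -> (7,5): out of bounds -> FAIL
  offset (2,0) -> (8,5): out of bounds -> FAIL
  offset (3,0) -> (9,5): out of bounds -> FAIL
All cells valid: no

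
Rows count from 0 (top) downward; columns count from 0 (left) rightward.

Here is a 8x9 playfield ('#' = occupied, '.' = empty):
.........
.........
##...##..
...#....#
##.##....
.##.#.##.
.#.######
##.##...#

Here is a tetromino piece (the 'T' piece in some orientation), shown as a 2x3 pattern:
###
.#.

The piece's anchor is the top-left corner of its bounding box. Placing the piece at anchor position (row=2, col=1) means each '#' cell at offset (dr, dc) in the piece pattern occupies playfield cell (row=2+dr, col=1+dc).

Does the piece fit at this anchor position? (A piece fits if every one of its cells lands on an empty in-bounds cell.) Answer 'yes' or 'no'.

Answer: no

Derivation:
Check each piece cell at anchor (2, 1):
  offset (0,0) -> (2,1): occupied ('#') -> FAIL
  offset (0,1) -> (2,2): empty -> OK
  offset (0,2) -> (2,3): empty -> OK
  offset (1,1) -> (3,2): empty -> OK
All cells valid: no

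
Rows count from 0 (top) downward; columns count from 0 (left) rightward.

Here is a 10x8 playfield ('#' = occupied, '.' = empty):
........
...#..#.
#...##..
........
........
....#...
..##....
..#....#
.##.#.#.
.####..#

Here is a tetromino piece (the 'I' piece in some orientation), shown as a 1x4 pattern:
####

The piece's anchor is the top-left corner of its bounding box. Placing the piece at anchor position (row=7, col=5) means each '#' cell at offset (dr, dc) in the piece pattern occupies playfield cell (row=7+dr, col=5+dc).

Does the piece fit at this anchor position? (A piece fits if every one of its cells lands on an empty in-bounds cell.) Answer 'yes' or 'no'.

Answer: no

Derivation:
Check each piece cell at anchor (7, 5):
  offset (0,0) -> (7,5): empty -> OK
  offset (0,1) -> (7,6): empty -> OK
  offset (0,2) -> (7,7): occupied ('#') -> FAIL
  offset (0,3) -> (7,8): out of bounds -> FAIL
All cells valid: no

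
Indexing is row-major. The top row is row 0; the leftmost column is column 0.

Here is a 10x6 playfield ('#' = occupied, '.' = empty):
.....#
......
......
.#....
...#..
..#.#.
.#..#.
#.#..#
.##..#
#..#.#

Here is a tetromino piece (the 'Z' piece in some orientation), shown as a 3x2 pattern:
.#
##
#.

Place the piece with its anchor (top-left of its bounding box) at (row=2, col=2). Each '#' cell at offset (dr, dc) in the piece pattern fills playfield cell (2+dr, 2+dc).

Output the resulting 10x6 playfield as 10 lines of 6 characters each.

Answer: .....#
......
...#..
.###..
..##..
..#.#.
.#..#.
#.#..#
.##..#
#..#.#

Derivation:
Fill (2+0,2+1) = (2,3)
Fill (2+1,2+0) = (3,2)
Fill (2+1,2+1) = (3,3)
Fill (2+2,2+0) = (4,2)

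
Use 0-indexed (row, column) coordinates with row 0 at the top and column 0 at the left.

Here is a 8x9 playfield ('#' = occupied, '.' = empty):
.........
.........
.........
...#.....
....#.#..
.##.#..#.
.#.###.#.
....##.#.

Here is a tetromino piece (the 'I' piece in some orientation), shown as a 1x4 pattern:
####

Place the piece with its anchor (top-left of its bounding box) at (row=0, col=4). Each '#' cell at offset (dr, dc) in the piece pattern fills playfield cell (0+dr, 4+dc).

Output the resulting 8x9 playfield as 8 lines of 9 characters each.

Answer: ....####.
.........
.........
...#.....
....#.#..
.##.#..#.
.#.###.#.
....##.#.

Derivation:
Fill (0+0,4+0) = (0,4)
Fill (0+0,4+1) = (0,5)
Fill (0+0,4+2) = (0,6)
Fill (0+0,4+3) = (0,7)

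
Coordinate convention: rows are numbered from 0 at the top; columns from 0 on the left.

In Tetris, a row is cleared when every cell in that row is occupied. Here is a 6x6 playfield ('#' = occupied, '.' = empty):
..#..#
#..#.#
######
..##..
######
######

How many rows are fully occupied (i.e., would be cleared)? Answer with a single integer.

Check each row:
  row 0: 4 empty cells -> not full
  row 1: 3 empty cells -> not full
  row 2: 0 empty cells -> FULL (clear)
  row 3: 4 empty cells -> not full
  row 4: 0 empty cells -> FULL (clear)
  row 5: 0 empty cells -> FULL (clear)
Total rows cleared: 3

Answer: 3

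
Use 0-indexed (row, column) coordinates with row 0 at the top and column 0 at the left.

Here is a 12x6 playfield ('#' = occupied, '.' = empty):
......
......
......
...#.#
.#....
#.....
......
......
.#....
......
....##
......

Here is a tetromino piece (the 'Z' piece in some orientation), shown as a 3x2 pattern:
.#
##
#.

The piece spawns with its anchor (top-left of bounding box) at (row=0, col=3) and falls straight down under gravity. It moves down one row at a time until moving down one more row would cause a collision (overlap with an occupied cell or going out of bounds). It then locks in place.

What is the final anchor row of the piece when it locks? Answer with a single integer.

Spawn at (row=0, col=3). Try each row:
  row 0: fits
  row 1: blocked -> lock at row 0

Answer: 0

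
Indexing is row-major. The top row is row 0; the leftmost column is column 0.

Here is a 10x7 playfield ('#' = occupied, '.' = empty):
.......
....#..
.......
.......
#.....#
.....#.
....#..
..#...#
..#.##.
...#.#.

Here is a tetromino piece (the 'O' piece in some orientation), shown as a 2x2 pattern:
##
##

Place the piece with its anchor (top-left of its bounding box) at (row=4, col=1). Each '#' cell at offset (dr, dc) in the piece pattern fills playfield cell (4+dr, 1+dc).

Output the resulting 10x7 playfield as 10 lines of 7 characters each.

Answer: .......
....#..
.......
.......
###...#
.##..#.
....#..
..#...#
..#.##.
...#.#.

Derivation:
Fill (4+0,1+0) = (4,1)
Fill (4+0,1+1) = (4,2)
Fill (4+1,1+0) = (5,1)
Fill (4+1,1+1) = (5,2)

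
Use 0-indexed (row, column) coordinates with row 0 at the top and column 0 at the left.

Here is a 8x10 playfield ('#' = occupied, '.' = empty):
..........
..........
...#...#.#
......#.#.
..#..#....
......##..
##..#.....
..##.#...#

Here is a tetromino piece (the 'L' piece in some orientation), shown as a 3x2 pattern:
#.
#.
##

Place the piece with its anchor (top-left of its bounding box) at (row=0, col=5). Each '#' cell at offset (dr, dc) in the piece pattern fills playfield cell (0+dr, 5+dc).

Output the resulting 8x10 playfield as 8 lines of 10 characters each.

Fill (0+0,5+0) = (0,5)
Fill (0+1,5+0) = (1,5)
Fill (0+2,5+0) = (2,5)
Fill (0+2,5+1) = (2,6)

Answer: .....#....
.....#....
...#.###.#
......#.#.
..#..#....
......##..
##..#.....
..##.#...#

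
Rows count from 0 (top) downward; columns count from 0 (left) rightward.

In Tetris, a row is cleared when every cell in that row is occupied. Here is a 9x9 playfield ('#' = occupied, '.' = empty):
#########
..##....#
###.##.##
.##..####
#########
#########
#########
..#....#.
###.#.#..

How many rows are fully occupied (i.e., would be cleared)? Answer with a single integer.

Answer: 4

Derivation:
Check each row:
  row 0: 0 empty cells -> FULL (clear)
  row 1: 6 empty cells -> not full
  row 2: 2 empty cells -> not full
  row 3: 3 empty cells -> not full
  row 4: 0 empty cells -> FULL (clear)
  row 5: 0 empty cells -> FULL (clear)
  row 6: 0 empty cells -> FULL (clear)
  row 7: 7 empty cells -> not full
  row 8: 4 empty cells -> not full
Total rows cleared: 4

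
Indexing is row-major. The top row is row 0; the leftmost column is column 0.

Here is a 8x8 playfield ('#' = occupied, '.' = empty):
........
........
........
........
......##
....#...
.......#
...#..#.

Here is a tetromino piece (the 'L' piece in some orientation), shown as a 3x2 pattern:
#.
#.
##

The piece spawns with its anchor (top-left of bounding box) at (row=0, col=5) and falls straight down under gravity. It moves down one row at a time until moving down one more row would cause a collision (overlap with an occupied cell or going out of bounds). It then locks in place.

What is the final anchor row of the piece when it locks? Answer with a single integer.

Answer: 1

Derivation:
Spawn at (row=0, col=5). Try each row:
  row 0: fits
  row 1: fits
  row 2: blocked -> lock at row 1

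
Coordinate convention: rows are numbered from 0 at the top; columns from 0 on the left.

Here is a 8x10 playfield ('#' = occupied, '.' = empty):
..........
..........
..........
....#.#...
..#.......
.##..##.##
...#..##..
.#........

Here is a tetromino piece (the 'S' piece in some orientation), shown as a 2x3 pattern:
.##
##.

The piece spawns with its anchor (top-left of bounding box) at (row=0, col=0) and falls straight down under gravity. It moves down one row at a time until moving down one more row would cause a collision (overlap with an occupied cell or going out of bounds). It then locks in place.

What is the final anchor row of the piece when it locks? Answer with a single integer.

Answer: 3

Derivation:
Spawn at (row=0, col=0). Try each row:
  row 0: fits
  row 1: fits
  row 2: fits
  row 3: fits
  row 4: blocked -> lock at row 3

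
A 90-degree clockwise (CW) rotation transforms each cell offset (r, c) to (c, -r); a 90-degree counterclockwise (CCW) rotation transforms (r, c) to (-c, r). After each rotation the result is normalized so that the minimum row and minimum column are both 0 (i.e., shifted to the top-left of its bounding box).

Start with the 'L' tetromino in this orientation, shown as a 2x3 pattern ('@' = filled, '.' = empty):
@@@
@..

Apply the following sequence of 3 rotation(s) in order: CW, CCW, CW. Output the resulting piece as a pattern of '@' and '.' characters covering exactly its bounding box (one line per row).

Answer: @@
.@
.@

Derivation:
Start:
@@@
@..
After rotation 1 (CW):
@@
.@
.@
After rotation 2 (CCW):
@@@
@..
After rotation 3 (CW):
@@
.@
.@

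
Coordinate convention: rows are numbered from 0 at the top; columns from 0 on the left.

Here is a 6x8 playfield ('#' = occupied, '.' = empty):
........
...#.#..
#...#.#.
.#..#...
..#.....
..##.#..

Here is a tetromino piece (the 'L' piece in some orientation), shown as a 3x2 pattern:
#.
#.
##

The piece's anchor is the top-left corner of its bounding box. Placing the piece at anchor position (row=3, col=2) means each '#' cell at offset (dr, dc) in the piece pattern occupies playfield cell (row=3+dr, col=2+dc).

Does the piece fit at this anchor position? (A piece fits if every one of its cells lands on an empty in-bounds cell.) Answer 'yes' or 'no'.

Check each piece cell at anchor (3, 2):
  offset (0,0) -> (3,2): empty -> OK
  offset (1,0) -> (4,2): occupied ('#') -> FAIL
  offset (2,0) -> (5,2): occupied ('#') -> FAIL
  offset (2,1) -> (5,3): occupied ('#') -> FAIL
All cells valid: no

Answer: no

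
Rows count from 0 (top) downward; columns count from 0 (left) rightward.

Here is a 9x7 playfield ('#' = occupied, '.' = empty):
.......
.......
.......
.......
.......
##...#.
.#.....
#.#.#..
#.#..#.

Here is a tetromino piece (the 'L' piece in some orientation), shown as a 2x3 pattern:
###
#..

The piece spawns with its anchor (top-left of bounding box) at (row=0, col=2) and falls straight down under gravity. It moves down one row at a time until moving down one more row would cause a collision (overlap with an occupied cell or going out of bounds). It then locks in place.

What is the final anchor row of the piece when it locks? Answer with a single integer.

Answer: 5

Derivation:
Spawn at (row=0, col=2). Try each row:
  row 0: fits
  row 1: fits
  row 2: fits
  row 3: fits
  row 4: fits
  row 5: fits
  row 6: blocked -> lock at row 5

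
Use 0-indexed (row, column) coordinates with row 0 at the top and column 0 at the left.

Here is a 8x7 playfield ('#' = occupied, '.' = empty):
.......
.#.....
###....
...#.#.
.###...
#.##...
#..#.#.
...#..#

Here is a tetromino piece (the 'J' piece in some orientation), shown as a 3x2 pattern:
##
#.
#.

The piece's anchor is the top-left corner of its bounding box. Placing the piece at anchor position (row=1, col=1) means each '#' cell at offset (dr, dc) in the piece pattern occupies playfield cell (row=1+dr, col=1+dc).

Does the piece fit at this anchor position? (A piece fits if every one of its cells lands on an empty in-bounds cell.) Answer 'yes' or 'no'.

Answer: no

Derivation:
Check each piece cell at anchor (1, 1):
  offset (0,0) -> (1,1): occupied ('#') -> FAIL
  offset (0,1) -> (1,2): empty -> OK
  offset (1,0) -> (2,1): occupied ('#') -> FAIL
  offset (2,0) -> (3,1): empty -> OK
All cells valid: no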